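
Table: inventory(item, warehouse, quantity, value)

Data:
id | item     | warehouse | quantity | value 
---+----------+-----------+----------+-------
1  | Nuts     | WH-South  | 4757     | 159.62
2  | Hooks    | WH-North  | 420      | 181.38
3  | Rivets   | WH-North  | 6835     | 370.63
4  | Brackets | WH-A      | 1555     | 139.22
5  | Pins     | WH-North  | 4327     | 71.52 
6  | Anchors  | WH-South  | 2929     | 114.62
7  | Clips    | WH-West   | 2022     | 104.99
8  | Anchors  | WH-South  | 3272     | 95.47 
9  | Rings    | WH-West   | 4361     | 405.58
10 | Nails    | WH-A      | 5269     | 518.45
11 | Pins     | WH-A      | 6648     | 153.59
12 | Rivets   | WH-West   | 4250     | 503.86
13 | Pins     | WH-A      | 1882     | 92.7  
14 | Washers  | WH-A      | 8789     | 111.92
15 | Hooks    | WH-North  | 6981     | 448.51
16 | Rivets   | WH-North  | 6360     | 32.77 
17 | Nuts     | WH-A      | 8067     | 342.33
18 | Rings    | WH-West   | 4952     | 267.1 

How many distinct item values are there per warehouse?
SELECT warehouse, COUNT(DISTINCT item)
FROM inventory
GROUP BY warehouse

Result:
  WH-A: 5 distinct
  WH-North: 3 distinct
  WH-South: 2 distinct
  WH-West: 3 distinct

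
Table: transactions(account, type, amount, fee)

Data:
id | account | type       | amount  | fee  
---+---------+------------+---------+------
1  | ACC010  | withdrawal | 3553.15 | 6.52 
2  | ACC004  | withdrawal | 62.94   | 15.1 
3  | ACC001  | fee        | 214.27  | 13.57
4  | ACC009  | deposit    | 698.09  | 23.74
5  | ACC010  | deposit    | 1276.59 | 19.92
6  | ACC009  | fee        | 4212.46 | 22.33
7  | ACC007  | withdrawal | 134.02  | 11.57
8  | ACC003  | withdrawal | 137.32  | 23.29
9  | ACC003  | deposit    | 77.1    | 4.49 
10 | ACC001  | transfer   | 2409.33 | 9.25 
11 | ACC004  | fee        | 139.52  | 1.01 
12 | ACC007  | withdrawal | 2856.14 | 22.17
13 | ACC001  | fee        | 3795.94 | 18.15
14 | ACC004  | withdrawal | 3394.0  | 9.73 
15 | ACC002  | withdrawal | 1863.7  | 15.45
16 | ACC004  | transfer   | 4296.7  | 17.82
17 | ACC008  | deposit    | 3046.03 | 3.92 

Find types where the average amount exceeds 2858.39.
SELECT type, AVG(amount)
FROM transactions
GROUP BY type
HAVING AVG(amount) > 2858.39

Result:
  transfer: avg=3353.02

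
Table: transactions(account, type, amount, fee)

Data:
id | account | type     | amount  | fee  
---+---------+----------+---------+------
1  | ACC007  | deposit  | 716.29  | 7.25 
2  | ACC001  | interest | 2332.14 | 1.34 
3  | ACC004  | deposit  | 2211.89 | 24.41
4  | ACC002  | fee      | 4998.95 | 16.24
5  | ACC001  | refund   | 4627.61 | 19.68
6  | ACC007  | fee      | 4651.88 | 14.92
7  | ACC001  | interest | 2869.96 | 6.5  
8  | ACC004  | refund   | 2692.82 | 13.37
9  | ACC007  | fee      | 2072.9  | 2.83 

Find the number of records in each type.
SELECT type, COUNT(*) as count
FROM transactions
GROUP BY type

Result:
  deposit: 2
  fee: 3
  interest: 2
  refund: 2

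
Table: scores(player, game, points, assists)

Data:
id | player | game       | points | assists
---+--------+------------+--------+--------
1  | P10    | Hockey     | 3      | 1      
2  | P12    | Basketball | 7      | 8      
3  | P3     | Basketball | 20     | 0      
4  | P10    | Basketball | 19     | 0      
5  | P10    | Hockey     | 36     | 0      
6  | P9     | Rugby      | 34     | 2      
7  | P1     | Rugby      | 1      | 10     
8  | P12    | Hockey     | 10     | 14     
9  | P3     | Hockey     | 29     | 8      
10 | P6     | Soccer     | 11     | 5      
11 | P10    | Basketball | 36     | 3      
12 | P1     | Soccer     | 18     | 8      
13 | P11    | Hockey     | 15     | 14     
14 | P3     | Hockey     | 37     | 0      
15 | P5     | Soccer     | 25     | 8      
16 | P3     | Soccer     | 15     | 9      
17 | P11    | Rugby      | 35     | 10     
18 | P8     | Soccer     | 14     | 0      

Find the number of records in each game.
SELECT game, COUNT(*) as count
FROM scores
GROUP BY game

Result:
  Basketball: 4
  Hockey: 6
  Rugby: 3
  Soccer: 5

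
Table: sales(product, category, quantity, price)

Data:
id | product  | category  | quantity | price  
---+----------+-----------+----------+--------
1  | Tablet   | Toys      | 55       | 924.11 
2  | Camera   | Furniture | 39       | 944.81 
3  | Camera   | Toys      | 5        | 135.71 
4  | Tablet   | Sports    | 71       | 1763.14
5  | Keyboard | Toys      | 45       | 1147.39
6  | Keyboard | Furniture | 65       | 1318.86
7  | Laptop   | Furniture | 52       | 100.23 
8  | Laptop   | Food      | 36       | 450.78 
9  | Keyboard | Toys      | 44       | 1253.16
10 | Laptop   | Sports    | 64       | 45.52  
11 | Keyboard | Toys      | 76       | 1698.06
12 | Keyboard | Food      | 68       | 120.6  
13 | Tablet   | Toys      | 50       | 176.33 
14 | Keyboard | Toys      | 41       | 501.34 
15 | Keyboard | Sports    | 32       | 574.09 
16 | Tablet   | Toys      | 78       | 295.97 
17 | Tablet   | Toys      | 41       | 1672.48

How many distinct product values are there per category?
SELECT category, COUNT(DISTINCT product)
FROM sales
GROUP BY category

Result:
  Food: 2 distinct
  Furniture: 3 distinct
  Sports: 3 distinct
  Toys: 3 distinct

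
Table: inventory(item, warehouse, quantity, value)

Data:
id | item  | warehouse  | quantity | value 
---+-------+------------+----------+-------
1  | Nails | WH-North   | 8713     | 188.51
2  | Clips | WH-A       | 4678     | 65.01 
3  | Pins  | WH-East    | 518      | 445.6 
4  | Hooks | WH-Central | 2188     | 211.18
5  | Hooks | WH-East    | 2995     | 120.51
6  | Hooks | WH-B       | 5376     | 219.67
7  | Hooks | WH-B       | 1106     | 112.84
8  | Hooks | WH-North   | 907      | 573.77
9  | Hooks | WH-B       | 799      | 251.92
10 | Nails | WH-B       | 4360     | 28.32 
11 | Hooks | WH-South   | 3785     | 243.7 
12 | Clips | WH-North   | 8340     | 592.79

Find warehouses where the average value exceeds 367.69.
SELECT warehouse, AVG(value)
FROM inventory
GROUP BY warehouse
HAVING AVG(value) > 367.69

Result:
  WH-North: avg=451.69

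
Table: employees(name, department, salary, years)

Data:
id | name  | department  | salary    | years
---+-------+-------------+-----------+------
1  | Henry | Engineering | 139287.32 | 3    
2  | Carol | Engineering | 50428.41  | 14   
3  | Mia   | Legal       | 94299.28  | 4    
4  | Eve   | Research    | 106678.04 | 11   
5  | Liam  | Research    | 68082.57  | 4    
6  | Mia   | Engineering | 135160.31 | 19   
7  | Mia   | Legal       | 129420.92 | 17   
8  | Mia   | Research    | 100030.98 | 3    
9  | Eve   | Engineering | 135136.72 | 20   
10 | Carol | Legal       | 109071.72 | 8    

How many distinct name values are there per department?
SELECT department, COUNT(DISTINCT name)
FROM employees
GROUP BY department

Result:
  Engineering: 4 distinct
  Legal: 2 distinct
  Research: 3 distinct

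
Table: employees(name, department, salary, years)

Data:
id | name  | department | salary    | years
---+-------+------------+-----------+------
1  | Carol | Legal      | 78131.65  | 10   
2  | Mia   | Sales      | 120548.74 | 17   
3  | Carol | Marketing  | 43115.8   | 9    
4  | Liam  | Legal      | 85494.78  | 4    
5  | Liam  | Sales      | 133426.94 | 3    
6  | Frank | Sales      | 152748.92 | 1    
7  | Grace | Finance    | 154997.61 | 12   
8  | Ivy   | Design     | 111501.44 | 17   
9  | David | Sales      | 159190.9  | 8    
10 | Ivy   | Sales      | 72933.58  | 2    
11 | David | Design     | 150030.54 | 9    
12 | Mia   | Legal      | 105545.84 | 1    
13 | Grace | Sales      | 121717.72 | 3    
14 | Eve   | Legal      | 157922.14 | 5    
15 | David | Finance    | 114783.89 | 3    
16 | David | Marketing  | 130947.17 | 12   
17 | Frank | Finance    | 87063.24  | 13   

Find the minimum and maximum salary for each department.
SELECT department, MIN(salary), MAX(salary)
FROM employees
GROUP BY department

Result:
  Design: min=111501.44, max=150030.54
  Finance: min=87063.24, max=154997.61
  Legal: min=78131.65, max=157922.14
  Marketing: min=43115.80, max=130947.17
  Sales: min=72933.58, max=159190.90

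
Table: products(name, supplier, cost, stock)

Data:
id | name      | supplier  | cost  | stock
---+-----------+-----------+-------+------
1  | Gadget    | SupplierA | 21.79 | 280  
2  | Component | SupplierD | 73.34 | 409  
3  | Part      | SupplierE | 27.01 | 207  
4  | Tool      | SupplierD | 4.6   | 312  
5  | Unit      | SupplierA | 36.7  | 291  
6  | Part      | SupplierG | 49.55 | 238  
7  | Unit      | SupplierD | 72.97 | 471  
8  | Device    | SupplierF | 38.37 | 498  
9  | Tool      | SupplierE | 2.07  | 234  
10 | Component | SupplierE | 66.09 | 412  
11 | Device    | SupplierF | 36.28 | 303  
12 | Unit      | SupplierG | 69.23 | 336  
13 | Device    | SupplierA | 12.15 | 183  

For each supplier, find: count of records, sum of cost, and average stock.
SELECT supplier,
       COUNT(*) as cnt,
       SUM(cost) as total_cost,
       AVG(stock) as avg_stock
FROM products
GROUP BY supplier

Result:
  SupplierA: 3 records, 70.64 total cost, 251.33 avg stock
  SupplierD: 3 records, 150.91 total cost, 397.33 avg stock
  SupplierE: 3 records, 95.17 total cost, 284.33 avg stock
  SupplierF: 2 records, 74.65 total cost, 400.50 avg stock
  SupplierG: 2 records, 118.78 total cost, 287.00 avg stock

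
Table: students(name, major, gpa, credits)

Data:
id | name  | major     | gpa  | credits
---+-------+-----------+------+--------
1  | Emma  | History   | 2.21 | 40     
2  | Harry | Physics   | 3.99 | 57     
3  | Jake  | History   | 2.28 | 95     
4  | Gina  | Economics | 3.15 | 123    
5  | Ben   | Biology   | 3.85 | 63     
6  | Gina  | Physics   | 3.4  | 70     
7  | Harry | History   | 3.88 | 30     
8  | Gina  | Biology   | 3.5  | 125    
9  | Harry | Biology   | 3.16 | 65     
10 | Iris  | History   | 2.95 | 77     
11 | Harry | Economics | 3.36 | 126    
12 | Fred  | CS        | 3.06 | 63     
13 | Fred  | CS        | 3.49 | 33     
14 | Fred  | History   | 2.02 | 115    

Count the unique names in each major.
SELECT major, COUNT(DISTINCT name)
FROM students
GROUP BY major

Result:
  Biology: 3 distinct
  CS: 1 distinct
  Economics: 2 distinct
  History: 5 distinct
  Physics: 2 distinct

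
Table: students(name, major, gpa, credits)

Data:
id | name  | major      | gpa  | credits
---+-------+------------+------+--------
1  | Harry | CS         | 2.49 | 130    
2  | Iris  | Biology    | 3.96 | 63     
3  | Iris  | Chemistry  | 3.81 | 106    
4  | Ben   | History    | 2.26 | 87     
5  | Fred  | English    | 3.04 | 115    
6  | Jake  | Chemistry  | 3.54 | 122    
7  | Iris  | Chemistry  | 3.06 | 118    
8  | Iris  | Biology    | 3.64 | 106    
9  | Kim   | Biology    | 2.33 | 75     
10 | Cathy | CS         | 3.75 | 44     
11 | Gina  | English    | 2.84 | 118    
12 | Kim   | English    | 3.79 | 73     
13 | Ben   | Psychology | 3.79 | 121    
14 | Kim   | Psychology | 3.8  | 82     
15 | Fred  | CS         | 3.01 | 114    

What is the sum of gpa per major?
SELECT major, SUM(gpa) as result
FROM students
GROUP BY major

Result:
  Biology: 9.93
  CS: 9.25
  Chemistry: 10.41
  English: 9.67
  History: 2.26
  Psychology: 7.59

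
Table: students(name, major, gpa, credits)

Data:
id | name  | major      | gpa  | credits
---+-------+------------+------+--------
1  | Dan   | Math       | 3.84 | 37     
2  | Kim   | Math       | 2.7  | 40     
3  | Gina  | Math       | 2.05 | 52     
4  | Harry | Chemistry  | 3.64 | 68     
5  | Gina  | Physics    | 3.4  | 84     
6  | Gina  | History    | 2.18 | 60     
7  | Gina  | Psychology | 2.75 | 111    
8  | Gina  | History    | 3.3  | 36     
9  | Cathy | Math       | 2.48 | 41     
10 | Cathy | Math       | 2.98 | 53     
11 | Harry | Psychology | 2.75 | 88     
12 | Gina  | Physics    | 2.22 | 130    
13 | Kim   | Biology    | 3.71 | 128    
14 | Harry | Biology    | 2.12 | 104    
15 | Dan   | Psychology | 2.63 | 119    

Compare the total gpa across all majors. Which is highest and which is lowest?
SELECT major, SUM(gpa)
FROM students
GROUP BY major
ORDER BY SUM(gpa)

All groups:
  Chemistry: 3.64
  History: 5.48
  Physics: 5.62
  Biology: 5.83
  Psychology: 8.13
  Math: 14.05

Highest: Math (14.05)
Lowest: Chemistry (3.64)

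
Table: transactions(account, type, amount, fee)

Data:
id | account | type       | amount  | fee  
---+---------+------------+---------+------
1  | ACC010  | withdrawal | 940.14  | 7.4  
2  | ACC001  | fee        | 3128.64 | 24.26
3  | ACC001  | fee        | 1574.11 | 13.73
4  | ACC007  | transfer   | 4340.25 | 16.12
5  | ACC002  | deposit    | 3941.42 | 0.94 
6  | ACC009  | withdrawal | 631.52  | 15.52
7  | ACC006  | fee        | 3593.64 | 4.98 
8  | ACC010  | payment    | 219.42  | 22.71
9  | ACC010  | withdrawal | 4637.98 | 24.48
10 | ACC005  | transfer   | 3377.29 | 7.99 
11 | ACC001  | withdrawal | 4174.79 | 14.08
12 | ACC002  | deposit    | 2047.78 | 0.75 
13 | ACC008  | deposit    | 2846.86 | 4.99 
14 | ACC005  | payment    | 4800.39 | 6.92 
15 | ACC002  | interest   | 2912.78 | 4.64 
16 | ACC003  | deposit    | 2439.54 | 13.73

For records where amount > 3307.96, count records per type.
SELECT type, COUNT(*)
FROM transactions
WHERE amount > 3307.96
GROUP BY type

Note: WHERE filters rows before grouping.

Result:
  deposit: 1
  fee: 1
  payment: 1
  transfer: 2
  withdrawal: 2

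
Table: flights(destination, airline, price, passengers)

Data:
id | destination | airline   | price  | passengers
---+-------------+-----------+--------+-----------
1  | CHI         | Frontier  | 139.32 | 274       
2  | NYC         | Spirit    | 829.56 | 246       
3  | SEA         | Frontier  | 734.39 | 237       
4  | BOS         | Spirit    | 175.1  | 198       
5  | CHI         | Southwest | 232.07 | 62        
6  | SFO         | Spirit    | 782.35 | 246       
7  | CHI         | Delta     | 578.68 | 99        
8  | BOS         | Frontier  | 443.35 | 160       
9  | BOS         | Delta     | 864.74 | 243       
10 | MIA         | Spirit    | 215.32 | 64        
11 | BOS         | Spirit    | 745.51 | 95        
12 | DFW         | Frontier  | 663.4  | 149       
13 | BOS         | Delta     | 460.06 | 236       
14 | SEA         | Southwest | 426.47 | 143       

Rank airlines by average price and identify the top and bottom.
SELECT airline, AVG(price)
FROM flights
GROUP BY airline
ORDER BY AVG(price)

All groups:
  Southwest: 329.27
  Frontier: 495.12
  Spirit: 549.57
  Delta: 634.49

Highest: Delta (634.49)
Lowest: Southwest (329.27)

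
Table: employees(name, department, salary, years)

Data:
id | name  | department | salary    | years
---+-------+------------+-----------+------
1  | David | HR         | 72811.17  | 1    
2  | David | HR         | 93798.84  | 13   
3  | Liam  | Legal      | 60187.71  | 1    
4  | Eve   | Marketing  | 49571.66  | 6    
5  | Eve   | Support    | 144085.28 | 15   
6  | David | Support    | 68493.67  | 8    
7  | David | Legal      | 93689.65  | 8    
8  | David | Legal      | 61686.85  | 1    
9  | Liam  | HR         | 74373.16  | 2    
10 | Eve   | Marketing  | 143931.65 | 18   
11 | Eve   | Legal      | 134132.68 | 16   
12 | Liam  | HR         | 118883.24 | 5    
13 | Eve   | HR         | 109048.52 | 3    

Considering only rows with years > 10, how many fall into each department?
SELECT department, COUNT(*)
FROM employees
WHERE years > 10
GROUP BY department

Note: WHERE filters rows before grouping.

Result:
  HR: 1
  Legal: 1
  Marketing: 1
  Support: 1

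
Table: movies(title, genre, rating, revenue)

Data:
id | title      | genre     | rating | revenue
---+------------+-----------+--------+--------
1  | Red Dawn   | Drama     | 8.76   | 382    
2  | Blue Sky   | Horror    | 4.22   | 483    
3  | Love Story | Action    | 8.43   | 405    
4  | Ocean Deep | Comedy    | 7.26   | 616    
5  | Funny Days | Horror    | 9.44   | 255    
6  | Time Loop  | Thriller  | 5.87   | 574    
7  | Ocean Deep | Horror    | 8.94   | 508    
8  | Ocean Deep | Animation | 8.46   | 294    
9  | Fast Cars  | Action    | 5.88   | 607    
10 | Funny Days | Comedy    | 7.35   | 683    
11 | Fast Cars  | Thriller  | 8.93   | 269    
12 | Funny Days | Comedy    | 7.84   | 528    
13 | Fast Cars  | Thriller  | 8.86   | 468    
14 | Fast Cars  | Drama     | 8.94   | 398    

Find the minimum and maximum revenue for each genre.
SELECT genre, MIN(revenue), MAX(revenue)
FROM movies
GROUP BY genre

Result:
  Action: min=405, max=607
  Animation: min=294, max=294
  Comedy: min=528, max=683
  Drama: min=382, max=398
  Horror: min=255, max=508
  Thriller: min=269, max=574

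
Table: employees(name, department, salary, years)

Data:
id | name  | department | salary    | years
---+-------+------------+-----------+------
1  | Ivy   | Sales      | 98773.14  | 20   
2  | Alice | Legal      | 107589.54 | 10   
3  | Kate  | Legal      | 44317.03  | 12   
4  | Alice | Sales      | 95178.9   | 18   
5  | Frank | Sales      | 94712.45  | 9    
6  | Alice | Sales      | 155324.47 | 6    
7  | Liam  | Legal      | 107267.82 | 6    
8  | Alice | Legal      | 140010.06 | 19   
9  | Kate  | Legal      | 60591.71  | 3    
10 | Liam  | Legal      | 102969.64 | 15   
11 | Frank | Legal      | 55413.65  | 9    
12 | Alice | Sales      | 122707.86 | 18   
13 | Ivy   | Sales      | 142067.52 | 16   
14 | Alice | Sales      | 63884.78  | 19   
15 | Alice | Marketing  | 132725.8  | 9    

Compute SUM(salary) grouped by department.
SELECT department, SUM(salary) as result
FROM employees
GROUP BY department

Result:
  Legal: 618159.45
  Marketing: 132725.80
  Sales: 772649.12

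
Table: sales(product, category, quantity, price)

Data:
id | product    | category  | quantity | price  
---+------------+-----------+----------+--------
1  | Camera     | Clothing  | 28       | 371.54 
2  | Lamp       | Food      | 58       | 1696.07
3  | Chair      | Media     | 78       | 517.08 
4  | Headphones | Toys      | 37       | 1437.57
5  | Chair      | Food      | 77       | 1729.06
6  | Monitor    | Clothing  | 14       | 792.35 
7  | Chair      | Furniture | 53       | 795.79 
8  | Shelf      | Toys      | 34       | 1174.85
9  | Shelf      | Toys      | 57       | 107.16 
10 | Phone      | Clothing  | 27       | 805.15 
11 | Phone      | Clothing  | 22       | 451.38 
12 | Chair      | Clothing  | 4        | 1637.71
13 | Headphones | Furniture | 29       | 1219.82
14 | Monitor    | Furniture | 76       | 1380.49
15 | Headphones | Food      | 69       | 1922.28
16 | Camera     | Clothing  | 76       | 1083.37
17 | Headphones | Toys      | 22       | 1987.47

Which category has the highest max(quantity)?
SELECT category, MAX(quantity) as val
FROM sales
GROUP BY category
ORDER BY val DESC
LIMIT 1

Result: Media with max(quantity) = 78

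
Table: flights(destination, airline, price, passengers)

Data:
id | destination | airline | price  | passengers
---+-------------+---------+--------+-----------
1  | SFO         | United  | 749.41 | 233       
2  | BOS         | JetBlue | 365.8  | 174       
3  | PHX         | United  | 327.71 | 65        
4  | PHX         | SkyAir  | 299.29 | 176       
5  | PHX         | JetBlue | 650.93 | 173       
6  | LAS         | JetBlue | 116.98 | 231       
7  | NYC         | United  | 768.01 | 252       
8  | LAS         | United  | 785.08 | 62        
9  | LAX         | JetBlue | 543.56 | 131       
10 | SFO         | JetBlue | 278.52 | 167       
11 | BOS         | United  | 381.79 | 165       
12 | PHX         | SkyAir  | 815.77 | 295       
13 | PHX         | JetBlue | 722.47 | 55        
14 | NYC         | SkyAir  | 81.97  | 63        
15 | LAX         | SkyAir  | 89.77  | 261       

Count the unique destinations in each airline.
SELECT airline, COUNT(DISTINCT destination)
FROM flights
GROUP BY airline

Result:
  JetBlue: 5 distinct
  SkyAir: 3 distinct
  United: 5 distinct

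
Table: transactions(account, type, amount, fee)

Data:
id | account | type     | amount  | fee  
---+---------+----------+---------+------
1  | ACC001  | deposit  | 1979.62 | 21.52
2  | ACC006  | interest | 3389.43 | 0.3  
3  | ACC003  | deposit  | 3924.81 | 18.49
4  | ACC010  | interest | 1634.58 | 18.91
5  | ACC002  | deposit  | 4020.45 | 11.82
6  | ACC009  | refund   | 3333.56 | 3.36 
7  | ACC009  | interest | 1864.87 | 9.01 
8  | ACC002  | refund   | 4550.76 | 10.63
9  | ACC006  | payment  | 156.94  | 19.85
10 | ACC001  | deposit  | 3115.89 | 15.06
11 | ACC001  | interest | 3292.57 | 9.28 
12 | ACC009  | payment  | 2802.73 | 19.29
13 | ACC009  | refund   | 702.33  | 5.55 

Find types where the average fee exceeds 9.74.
SELECT type, AVG(fee)
FROM transactions
GROUP BY type
HAVING AVG(fee) > 9.74

Result:
  deposit: avg=16.72
  payment: avg=19.57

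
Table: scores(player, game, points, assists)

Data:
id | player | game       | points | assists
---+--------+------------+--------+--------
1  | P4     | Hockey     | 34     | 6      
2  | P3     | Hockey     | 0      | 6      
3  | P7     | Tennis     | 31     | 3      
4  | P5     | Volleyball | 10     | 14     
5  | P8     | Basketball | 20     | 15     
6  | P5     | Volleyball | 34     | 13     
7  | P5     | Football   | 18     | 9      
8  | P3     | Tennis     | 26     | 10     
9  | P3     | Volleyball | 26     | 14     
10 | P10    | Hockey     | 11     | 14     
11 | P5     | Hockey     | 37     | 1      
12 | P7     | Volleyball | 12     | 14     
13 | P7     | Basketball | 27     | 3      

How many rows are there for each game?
SELECT game, COUNT(*) as count
FROM scores
GROUP BY game

Result:
  Basketball: 2
  Football: 1
  Hockey: 4
  Tennis: 2
  Volleyball: 4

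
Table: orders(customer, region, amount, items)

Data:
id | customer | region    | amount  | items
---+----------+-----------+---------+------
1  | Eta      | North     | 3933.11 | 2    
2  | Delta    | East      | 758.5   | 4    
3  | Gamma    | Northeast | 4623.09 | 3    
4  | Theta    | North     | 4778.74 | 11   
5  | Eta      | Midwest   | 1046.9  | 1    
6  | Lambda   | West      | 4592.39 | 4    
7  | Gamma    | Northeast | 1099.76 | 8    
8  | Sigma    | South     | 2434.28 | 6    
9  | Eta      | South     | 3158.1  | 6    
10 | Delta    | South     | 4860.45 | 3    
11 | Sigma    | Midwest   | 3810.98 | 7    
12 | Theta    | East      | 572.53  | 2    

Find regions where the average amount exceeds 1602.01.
SELECT region, AVG(amount)
FROM orders
GROUP BY region
HAVING AVG(amount) > 1602.01

Result:
  Midwest: avg=2428.94
  North: avg=4355.93
  Northeast: avg=2861.43
  South: avg=3484.28
  West: avg=4592.39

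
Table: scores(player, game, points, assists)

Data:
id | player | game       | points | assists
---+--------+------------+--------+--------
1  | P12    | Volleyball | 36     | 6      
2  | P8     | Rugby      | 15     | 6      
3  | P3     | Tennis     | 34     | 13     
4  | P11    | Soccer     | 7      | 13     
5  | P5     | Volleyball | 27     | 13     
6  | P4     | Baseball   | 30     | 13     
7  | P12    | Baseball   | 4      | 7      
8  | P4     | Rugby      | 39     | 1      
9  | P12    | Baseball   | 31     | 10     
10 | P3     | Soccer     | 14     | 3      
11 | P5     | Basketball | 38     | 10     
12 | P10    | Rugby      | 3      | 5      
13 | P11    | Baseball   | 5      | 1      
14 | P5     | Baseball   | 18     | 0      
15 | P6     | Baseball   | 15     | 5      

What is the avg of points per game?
SELECT game, AVG(points) as result
FROM scores
GROUP BY game

Result:
  Baseball: 17.17
  Basketball: 38.00
  Rugby: 19.00
  Soccer: 10.50
  Tennis: 34.00
  Volleyball: 31.50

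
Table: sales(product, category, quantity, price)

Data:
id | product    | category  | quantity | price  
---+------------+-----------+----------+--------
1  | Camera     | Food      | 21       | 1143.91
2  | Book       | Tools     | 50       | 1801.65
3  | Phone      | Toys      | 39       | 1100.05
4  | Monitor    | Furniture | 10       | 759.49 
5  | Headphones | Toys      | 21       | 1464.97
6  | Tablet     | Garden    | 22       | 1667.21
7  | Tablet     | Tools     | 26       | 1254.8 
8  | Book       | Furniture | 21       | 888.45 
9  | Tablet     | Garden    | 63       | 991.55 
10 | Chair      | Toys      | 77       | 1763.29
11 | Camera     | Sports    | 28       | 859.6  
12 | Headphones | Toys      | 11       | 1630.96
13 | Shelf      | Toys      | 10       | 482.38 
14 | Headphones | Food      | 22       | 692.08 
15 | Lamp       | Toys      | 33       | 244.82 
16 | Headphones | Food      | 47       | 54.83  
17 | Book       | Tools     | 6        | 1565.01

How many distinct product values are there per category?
SELECT category, COUNT(DISTINCT product)
FROM sales
GROUP BY category

Result:
  Food: 2 distinct
  Furniture: 2 distinct
  Garden: 1 distinct
  Sports: 1 distinct
  Tools: 2 distinct
  Toys: 5 distinct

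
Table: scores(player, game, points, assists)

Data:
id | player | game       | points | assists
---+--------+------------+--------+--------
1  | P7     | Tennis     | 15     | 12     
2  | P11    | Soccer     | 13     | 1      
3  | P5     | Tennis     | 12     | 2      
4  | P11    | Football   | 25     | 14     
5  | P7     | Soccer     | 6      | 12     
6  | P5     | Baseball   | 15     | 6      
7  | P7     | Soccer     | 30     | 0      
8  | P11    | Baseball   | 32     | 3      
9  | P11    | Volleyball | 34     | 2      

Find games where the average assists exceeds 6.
SELECT game, AVG(assists)
FROM scores
GROUP BY game
HAVING AVG(assists) > 6

Result:
  Football: avg=14.00
  Tennis: avg=7.00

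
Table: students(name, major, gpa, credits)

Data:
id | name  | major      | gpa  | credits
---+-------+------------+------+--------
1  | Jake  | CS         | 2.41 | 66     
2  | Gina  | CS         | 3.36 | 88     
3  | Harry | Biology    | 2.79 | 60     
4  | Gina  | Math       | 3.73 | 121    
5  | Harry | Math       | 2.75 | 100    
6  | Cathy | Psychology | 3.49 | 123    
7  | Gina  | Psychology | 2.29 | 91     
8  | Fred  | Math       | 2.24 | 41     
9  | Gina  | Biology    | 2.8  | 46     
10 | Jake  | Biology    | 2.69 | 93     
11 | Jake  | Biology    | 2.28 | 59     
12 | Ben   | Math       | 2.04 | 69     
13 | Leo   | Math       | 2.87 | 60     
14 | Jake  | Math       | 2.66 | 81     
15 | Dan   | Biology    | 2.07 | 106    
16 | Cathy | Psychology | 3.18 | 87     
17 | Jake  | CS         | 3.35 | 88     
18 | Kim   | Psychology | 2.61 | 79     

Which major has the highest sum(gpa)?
SELECT major, SUM(gpa) as val
FROM students
GROUP BY major
ORDER BY val DESC
LIMIT 1

Result: Math with sum(gpa) = 16.29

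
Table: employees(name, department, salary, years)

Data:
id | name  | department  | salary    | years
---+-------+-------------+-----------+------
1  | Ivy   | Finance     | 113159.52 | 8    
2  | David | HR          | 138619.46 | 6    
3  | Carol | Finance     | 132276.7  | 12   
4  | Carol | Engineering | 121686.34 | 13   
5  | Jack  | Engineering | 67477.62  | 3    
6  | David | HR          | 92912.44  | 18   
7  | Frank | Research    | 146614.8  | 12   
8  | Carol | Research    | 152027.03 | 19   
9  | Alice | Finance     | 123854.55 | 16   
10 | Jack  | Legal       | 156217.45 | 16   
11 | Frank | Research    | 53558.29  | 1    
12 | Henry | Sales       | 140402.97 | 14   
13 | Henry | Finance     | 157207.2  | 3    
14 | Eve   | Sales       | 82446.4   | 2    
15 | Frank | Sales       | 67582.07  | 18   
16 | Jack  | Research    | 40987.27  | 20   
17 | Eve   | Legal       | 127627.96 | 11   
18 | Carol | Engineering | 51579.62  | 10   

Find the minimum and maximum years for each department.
SELECT department, MIN(years), MAX(years)
FROM employees
GROUP BY department

Result:
  Engineering: min=3, max=13
  Finance: min=3, max=16
  HR: min=6, max=18
  Legal: min=11, max=16
  Research: min=1, max=20
  Sales: min=2, max=18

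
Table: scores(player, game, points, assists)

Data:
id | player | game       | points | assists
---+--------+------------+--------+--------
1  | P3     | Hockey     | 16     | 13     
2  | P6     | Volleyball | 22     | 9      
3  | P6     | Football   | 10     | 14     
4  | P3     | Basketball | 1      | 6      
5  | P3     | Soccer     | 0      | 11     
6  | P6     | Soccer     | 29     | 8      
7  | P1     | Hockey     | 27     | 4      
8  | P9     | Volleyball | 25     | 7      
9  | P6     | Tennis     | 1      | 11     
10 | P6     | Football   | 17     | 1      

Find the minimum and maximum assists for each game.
SELECT game, MIN(assists), MAX(assists)
FROM scores
GROUP BY game

Result:
  Basketball: min=6, max=6
  Football: min=1, max=14
  Hockey: min=4, max=13
  Soccer: min=8, max=11
  Tennis: min=11, max=11
  Volleyball: min=7, max=9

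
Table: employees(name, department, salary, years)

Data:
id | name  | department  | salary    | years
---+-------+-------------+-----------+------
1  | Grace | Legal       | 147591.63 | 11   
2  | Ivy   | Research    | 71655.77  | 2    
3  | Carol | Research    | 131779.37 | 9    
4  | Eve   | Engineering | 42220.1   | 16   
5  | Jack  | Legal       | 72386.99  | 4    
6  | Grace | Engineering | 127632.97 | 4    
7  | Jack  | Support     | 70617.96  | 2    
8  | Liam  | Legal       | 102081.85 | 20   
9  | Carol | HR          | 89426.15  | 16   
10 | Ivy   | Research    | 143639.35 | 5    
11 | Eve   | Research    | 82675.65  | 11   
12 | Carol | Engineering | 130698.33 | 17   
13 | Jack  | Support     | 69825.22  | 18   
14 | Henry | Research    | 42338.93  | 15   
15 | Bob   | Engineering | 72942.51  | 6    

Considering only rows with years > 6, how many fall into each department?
SELECT department, COUNT(*)
FROM employees
WHERE years > 6
GROUP BY department

Note: WHERE filters rows before grouping.

Result:
  Engineering: 2
  HR: 1
  Legal: 2
  Research: 3
  Support: 1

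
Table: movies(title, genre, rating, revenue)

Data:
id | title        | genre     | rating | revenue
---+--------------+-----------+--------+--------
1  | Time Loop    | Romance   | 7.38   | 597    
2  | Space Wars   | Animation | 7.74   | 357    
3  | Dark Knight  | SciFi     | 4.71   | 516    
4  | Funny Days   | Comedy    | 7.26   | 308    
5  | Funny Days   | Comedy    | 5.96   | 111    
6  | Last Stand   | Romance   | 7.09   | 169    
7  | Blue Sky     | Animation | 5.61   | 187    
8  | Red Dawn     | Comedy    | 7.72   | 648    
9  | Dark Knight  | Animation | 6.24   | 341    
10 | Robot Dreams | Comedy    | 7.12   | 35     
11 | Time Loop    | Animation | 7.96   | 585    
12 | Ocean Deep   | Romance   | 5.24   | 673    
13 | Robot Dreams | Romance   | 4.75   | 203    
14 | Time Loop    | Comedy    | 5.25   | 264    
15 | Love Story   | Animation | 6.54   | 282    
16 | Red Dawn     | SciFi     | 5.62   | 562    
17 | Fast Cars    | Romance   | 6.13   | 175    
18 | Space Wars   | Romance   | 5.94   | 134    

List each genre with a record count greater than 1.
SELECT genre, COUNT(*) as cnt
FROM movies
GROUP BY genre
HAVING COUNT(*) > 1

Result:
  Animation: 5
  Comedy: 5
  Romance: 6
  SciFi: 2

Note: HAVING filters groups after aggregation, WHERE filters rows before.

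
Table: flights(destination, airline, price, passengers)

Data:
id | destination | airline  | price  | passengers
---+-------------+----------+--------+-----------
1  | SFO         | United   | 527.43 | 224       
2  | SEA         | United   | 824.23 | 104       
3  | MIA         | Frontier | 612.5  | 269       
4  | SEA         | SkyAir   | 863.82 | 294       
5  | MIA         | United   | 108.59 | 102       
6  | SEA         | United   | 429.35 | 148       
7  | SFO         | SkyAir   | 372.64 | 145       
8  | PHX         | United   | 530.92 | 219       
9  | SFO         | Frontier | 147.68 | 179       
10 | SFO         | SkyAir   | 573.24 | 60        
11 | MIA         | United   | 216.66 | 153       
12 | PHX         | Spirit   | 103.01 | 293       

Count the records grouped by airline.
SELECT airline, COUNT(*) as count
FROM flights
GROUP BY airline

Result:
  Frontier: 2
  SkyAir: 3
  Spirit: 1
  United: 6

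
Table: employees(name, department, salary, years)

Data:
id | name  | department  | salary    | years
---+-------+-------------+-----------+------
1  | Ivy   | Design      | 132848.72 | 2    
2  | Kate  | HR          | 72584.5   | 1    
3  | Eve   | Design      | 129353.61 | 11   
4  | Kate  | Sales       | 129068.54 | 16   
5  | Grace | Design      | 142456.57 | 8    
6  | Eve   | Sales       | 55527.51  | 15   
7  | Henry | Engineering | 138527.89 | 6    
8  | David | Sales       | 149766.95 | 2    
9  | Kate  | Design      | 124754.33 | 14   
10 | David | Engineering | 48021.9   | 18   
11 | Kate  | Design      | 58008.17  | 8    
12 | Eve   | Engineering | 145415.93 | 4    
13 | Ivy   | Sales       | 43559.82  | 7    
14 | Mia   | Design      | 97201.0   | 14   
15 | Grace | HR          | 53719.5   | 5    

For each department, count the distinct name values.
SELECT department, COUNT(DISTINCT name)
FROM employees
GROUP BY department

Result:
  Design: 5 distinct
  Engineering: 3 distinct
  HR: 2 distinct
  Sales: 4 distinct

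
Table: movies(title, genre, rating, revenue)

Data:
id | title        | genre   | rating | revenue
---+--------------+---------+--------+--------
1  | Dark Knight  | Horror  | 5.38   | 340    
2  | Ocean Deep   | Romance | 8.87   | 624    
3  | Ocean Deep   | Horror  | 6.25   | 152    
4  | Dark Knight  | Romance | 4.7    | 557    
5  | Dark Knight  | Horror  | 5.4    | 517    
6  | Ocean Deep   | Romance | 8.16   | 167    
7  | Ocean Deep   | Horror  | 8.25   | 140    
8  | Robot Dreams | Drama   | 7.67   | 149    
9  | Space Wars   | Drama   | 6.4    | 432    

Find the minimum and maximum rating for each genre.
SELECT genre, MIN(rating), MAX(rating)
FROM movies
GROUP BY genre

Result:
  Drama: min=6.40, max=7.67
  Horror: min=5.38, max=8.25
  Romance: min=4.70, max=8.87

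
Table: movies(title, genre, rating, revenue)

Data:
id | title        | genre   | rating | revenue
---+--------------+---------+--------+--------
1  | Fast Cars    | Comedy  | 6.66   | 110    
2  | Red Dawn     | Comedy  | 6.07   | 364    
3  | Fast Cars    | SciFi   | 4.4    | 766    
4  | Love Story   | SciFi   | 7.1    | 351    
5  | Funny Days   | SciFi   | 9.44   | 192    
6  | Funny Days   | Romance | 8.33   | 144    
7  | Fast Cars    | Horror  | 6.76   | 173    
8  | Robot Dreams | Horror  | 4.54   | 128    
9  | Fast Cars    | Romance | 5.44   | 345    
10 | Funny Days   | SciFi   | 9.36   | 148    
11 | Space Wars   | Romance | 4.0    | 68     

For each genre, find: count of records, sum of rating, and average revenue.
SELECT genre,
       COUNT(*) as cnt,
       SUM(rating) as total_rating,
       AVG(revenue) as avg_revenue
FROM movies
GROUP BY genre

Result:
  Comedy: 2 records, 12.73 total rating, 237.00 avg revenue
  Horror: 2 records, 11.30 total rating, 150.50 avg revenue
  Romance: 3 records, 17.77 total rating, 185.67 avg revenue
  SciFi: 4 records, 30.30 total rating, 364.25 avg revenue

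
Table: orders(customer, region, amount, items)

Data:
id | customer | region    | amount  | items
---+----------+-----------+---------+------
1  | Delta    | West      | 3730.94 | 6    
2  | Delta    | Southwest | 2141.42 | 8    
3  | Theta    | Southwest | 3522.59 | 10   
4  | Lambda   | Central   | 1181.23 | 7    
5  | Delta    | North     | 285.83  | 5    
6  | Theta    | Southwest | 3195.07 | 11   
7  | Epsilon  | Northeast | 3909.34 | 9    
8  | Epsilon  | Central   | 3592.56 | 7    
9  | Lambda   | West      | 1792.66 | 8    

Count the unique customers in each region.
SELECT region, COUNT(DISTINCT customer)
FROM orders
GROUP BY region

Result:
  Central: 2 distinct
  North: 1 distinct
  Northeast: 1 distinct
  Southwest: 2 distinct
  West: 2 distinct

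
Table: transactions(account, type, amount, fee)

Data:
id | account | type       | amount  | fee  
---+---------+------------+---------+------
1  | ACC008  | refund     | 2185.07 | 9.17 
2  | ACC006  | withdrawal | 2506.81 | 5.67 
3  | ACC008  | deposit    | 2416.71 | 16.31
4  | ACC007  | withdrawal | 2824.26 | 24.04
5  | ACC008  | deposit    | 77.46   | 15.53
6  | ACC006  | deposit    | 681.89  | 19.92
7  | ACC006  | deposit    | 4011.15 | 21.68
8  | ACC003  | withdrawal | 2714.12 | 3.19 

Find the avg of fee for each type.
SELECT type, AVG(fee) as result
FROM transactions
GROUP BY type

Result:
  deposit: 18.36
  refund: 9.17
  withdrawal: 10.97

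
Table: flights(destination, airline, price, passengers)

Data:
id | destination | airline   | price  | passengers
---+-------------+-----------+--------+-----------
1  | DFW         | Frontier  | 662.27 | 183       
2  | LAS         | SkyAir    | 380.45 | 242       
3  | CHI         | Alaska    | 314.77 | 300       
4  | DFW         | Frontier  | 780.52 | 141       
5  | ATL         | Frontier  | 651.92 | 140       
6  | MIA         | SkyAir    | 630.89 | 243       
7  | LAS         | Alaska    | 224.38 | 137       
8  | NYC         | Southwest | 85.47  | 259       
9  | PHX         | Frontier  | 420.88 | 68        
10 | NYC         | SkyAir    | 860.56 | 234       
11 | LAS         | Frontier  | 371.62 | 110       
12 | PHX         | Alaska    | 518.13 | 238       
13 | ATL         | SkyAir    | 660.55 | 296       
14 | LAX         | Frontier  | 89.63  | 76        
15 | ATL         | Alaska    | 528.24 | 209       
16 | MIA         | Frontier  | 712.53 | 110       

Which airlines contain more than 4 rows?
SELECT airline, COUNT(*) as cnt
FROM flights
GROUP BY airline
HAVING COUNT(*) > 4

Result:
  Frontier: 7

Note: HAVING filters groups after aggregation, WHERE filters rows before.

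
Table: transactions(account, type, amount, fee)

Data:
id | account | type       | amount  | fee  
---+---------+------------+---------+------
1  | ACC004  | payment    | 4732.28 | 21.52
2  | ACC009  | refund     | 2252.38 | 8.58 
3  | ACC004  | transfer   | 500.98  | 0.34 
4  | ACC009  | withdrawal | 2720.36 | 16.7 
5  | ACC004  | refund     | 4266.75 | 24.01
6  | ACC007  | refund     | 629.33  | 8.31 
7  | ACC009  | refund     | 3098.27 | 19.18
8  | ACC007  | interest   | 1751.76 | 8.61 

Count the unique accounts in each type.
SELECT type, COUNT(DISTINCT account)
FROM transactions
GROUP BY type

Result:
  interest: 1 distinct
  payment: 1 distinct
  refund: 3 distinct
  transfer: 1 distinct
  withdrawal: 1 distinct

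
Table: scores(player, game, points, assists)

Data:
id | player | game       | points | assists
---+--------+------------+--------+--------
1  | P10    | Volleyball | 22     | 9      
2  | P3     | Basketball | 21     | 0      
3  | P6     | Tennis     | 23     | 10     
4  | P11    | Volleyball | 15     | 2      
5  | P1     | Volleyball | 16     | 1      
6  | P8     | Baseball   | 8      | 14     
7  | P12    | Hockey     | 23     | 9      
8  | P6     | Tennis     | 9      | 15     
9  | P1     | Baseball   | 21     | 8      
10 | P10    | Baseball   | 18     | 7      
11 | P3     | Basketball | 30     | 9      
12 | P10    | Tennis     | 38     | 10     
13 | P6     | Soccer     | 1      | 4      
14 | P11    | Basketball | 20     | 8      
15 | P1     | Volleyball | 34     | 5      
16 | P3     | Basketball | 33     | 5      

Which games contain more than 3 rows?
SELECT game, COUNT(*) as cnt
FROM scores
GROUP BY game
HAVING COUNT(*) > 3

Result:
  Basketball: 4
  Volleyball: 4

Note: HAVING filters groups after aggregation, WHERE filters rows before.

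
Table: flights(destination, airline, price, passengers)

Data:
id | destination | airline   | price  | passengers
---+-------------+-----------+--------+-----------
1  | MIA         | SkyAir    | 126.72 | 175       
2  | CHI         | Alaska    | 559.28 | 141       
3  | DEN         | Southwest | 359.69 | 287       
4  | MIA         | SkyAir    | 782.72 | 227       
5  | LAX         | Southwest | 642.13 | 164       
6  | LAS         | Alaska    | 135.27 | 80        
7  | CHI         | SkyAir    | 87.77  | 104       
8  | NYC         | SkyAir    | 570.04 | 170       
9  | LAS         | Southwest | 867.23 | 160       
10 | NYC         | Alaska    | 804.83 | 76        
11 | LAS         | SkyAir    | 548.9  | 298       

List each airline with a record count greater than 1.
SELECT airline, COUNT(*) as cnt
FROM flights
GROUP BY airline
HAVING COUNT(*) > 1

Result:
  Alaska: 3
  SkyAir: 5
  Southwest: 3

Note: HAVING filters groups after aggregation, WHERE filters rows before.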